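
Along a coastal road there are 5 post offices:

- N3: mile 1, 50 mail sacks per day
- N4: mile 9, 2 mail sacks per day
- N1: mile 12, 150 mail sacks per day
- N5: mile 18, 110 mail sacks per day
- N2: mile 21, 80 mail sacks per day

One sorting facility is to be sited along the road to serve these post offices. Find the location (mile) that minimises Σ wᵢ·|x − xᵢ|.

x = 12

For a sum of weighted absolute distances on a line, the optimum is the weighted median (not the mean). Total weight W = 392; half-weight = 196.
Sort by position and accumulate weight:
  mile 1 (N3, w=50) → cum 50
  mile 9 (N4, w=2) → cum 52
  mile 12 (N1, w=150) → cum 202  ≥ 196 → median here
  mile 18 (N5, w=110) → cum 312
  mile 21 (N2, w=80) → cum 392
Optimal location: mile 12.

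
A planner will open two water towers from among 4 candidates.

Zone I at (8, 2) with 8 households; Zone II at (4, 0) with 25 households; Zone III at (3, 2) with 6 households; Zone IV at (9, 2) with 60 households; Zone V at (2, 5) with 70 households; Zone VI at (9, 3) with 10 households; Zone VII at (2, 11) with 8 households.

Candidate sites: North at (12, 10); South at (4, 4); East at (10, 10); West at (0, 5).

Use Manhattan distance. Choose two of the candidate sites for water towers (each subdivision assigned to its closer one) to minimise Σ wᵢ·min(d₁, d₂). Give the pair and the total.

Evaluate every pair (each demand assigned to the nearer of the two):
  {South, West}: total = 850
  {North, South}: total = 928
  {South, East}: total = 928
  {East, West}: total = 1165
  {North, West}: total = 1313
  {North, East}: total = 2172
Best pair: {South, West} with total 850.

{South, West}, total 850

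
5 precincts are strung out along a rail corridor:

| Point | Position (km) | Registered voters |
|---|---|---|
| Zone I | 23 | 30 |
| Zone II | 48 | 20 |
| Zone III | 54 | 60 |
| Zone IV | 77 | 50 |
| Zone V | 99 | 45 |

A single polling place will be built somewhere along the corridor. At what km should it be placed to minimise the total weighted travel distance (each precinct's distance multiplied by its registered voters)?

For a sum of weighted absolute distances on a line, the optimum is the weighted median (not the mean). Total weight W = 205; half-weight = 102.5.
Sort by position and accumulate weight:
  km 23 (Zone I, w=30) → cum 30
  km 48 (Zone II, w=20) → cum 50
  km 54 (Zone III, w=60) → cum 110  ≥ 102.5 → median here
  km 77 (Zone IV, w=50) → cum 160
  km 99 (Zone V, w=45) → cum 205
Optimal location: km 54.

x = 54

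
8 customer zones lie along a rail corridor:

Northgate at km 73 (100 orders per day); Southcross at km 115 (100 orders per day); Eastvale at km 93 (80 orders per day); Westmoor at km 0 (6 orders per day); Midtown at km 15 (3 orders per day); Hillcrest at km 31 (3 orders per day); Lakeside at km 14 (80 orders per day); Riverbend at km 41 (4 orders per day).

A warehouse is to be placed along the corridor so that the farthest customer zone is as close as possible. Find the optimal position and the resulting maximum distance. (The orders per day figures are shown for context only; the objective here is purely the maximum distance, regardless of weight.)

location 57.5, max distance 57.5

The 1-center on a line is the midpoint of the two extreme points: leftmost at 0, rightmost at 115.
Optimal location = (0 + 115)/2 = 57.5; maximum distance = (115 − 0)/2 = 57.5.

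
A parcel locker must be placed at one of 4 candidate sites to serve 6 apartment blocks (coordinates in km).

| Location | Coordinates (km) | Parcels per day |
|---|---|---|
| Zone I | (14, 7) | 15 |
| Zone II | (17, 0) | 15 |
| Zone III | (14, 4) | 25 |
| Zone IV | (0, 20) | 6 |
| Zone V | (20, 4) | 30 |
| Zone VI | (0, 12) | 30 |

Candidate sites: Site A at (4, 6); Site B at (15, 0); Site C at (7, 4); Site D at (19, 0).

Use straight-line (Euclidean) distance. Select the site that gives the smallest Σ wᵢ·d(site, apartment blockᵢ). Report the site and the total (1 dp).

Total weighted distance at each candidate:
  Site A (4, 6): total = 1407.9
  Site B (15, 0): total = 1157.5
  Site C (7, 4): total = 1264.5
  Site D (19, 0): total = 1282.5
Minimum is at Site B with total 1157.5 km.

Site B, total 1157.5 km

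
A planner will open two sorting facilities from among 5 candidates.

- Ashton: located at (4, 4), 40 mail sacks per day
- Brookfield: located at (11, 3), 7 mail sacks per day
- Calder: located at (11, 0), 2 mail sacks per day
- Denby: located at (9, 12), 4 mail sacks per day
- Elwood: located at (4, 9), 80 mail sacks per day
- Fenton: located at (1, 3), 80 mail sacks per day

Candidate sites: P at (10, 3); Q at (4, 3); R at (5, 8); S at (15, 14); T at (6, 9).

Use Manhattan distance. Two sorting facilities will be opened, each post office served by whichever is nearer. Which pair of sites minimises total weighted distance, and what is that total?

{Q, T}, total 533

Evaluate every pair (each demand assigned to the nearer of the two):
  {Q, T}: total = 533
  {Q, R}: total = 541
  {P, Q}: total = 815
  {Q, S}: total = 861
  {P, R}: total = 1127
  {P, T}: total = 1199
  {R, T}: total = 1209
  {R, S}: total = 1217
  {S, T}: total = 1449
  {P, S}: total = 2007
Best pair: {Q, T} with total 533.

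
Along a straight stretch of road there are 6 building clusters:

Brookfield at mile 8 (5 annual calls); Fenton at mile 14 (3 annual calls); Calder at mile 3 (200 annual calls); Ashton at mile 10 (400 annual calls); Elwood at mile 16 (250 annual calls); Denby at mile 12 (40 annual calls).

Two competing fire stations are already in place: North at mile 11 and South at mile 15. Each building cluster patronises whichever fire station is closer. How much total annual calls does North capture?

645

The indifferent point is the midpoint (11+15)/2 = 13; building clusters left of it (closer to North at 11) go to North, those right go to South.
  Calder at 3 (w=200) → North
  Brookfield at 8 (w=5) → North
  Ashton at 10 (w=400) → North
  Denby at 12 (w=40) → North
  Fenton at 14 (w=3) → South
  Elwood at 16 (w=250) → South
North captures 645; South captures 253.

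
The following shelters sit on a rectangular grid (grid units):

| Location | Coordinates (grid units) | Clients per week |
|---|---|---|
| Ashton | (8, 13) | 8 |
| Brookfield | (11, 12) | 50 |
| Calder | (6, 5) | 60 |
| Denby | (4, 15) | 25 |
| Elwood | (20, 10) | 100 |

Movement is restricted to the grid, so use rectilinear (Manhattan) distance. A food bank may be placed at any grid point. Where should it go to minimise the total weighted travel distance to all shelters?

Manhattan distance separates: Σwᵢ(|x−xᵢ|+|y−yᵢ|) = Σwᵢ|x−xᵢ| + Σwᵢ|y−yᵢ|, so x and y are optimised independently as 1-D weighted medians.
Total weight W = 243; half = 121.5.
x-coordinate, sorted with cumulative weight:
  x=4 (Denby, w=25) cum 25
  x=6 (Calder, w=60) cum 85
  x=8 (Ashton, w=8) cum 93
  x=11 (Brookfield, w=50) cum 143  ← median
  x=20 (Elwood, w=100) cum 243
⇒ x* = 11
y-coordinate, sorted with cumulative weight:
  y=5 (Calder, w=60) cum 60
  y=10 (Elwood, w=100) cum 160  ← median
  y=12 (Brookfield, w=50) cum 210
  y=13 (Ashton, w=8) cum 218
  y=15 (Denby, w=25) cum 243
⇒ y* = 10

(11, 10)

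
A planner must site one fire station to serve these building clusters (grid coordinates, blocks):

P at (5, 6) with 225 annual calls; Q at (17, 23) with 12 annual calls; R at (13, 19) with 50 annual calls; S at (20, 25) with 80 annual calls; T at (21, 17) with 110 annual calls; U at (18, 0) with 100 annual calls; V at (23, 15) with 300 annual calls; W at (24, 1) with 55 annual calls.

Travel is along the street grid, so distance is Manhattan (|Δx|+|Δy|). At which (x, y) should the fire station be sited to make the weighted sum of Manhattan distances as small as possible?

Manhattan distance separates: Σwᵢ(|x−xᵢ|+|y−yᵢ|) = Σwᵢ|x−xᵢ| + Σwᵢ|y−yᵢ|, so x and y are optimised independently as 1-D weighted medians.
Total weight W = 932; half = 466.
x-coordinate, sorted with cumulative weight:
  x=5 (P, w=225) cum 225
  x=13 (R, w=50) cum 275
  x=17 (Q, w=12) cum 287
  x=18 (U, w=100) cum 387
  x=20 (S, w=80) cum 467  ← median
  x=21 (T, w=110) cum 577
  x=23 (V, w=300) cum 877
  x=24 (W, w=55) cum 932
⇒ x* = 20
y-coordinate, sorted with cumulative weight:
  y=0 (U, w=100) cum 100
  y=1 (W, w=55) cum 155
  y=6 (P, w=225) cum 380
  y=15 (V, w=300) cum 680  ← median
  y=17 (T, w=110) cum 790
  y=19 (R, w=50) cum 840
  y=23 (Q, w=12) cum 852
  y=25 (S, w=80) cum 932
⇒ y* = 15

(20, 15)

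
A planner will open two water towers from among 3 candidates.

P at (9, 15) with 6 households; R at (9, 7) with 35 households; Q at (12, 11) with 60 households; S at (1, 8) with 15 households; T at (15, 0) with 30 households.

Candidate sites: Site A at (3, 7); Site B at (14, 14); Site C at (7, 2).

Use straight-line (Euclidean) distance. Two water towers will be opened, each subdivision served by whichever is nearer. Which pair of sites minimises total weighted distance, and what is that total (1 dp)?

Evaluate every pair (each demand assigned to the nearer of the two):
  {Site B, Site C}: total = 810.1
  {Site A, Site B}: total = 907.2
  {Site A, Site C}: total = 1120.3
Best pair: {Site B, Site C} with total 810.1.

{Site B, Site C}, total 810.1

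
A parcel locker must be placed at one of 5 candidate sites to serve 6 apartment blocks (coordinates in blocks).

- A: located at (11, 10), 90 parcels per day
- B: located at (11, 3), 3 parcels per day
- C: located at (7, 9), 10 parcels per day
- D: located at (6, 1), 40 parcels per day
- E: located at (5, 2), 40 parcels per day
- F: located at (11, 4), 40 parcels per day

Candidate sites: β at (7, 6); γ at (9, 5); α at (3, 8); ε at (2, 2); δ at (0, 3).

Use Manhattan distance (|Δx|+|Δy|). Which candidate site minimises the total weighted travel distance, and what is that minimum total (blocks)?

Total weighted distance at each candidate:
  β (7, 6): total = 1491
  γ (9, 5): total = 1382
  α (3, 8): total = 2189
  ε (2, 2): total = 2440
  δ (0, 3): total = 2823
Minimum is at γ with total 1382 blocks.

γ, total 1382 blocks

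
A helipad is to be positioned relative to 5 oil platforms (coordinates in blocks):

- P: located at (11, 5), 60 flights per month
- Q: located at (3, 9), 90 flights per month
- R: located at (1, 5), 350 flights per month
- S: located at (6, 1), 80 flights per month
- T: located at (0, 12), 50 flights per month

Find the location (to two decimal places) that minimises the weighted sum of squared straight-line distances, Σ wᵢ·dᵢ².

(2.79, 5.62)

The minimiser of Σwᵢ‖p−pᵢ‖² is the weighted centroid p* = (Σwᵢpᵢ)/(Σwᵢ).
Σwᵢ = 630.
Σwᵢxᵢ = 60·11 + 90·3 + 350·1 + 80·6 + 50·0 = 1760.
Σwᵢyᵢ = 60·5 + 90·9 + 350·5 + 80·1 + 50·12 = 3540.
x* = 1760/630 = 2.79, y* = 3540/630 = 5.62.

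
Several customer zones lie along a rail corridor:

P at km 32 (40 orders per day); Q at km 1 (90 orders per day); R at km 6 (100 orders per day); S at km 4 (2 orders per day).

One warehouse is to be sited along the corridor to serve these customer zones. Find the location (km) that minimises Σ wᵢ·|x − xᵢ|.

For a sum of weighted absolute distances on a line, the optimum is the weighted median (not the mean). Total weight W = 232; half-weight = 116.
Sort by position and accumulate weight:
  km 1 (Q, w=90) → cum 90
  km 4 (S, w=2) → cum 92
  km 6 (R, w=100) → cum 192  ≥ 116 → median here
  km 32 (P, w=40) → cum 232
Optimal location: km 6.

x = 6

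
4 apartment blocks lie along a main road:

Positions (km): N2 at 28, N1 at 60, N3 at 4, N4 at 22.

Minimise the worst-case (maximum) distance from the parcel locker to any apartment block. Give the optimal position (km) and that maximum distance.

location 32, max distance 28

The 1-center on a line is the midpoint of the two extreme points: leftmost at 4, rightmost at 60.
Optimal location = (4 + 60)/2 = 32; maximum distance = (60 − 4)/2 = 28.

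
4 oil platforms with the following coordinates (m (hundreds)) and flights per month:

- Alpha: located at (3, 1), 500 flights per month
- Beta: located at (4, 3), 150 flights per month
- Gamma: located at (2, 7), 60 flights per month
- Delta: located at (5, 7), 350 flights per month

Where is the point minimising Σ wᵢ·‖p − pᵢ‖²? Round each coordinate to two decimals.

(3.75, 3.60)

The minimiser of Σwᵢ‖p−pᵢ‖² is the weighted centroid p* = (Σwᵢpᵢ)/(Σwᵢ).
Σwᵢ = 1060.
Σwᵢxᵢ = 500·3 + 150·4 + 60·2 + 350·5 = 3970.
Σwᵢyᵢ = 500·1 + 150·3 + 60·7 + 350·7 = 3820.
x* = 3970/1060 = 3.75, y* = 3820/1060 = 3.60.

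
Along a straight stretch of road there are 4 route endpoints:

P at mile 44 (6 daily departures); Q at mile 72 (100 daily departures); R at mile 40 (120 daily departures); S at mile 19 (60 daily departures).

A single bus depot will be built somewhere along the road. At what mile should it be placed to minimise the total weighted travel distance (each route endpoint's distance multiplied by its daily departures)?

x = 40

For a sum of weighted absolute distances on a line, the optimum is the weighted median (not the mean). Total weight W = 286; half-weight = 143.
Sort by position and accumulate weight:
  mile 19 (S, w=60) → cum 60
  mile 40 (R, w=120) → cum 180  ≥ 143 → median here
  mile 44 (P, w=6) → cum 186
  mile 72 (Q, w=100) → cum 286
Optimal location: mile 40.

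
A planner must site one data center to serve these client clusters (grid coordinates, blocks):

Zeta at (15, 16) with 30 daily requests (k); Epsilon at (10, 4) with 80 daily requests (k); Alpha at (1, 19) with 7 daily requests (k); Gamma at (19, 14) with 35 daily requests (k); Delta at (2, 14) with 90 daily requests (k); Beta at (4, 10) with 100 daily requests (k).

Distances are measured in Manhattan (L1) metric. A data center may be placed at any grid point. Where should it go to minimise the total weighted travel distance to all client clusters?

Manhattan distance separates: Σwᵢ(|x−xᵢ|+|y−yᵢ|) = Σwᵢ|x−xᵢ| + Σwᵢ|y−yᵢ|, so x and y are optimised independently as 1-D weighted medians.
Total weight W = 342; half = 171.
x-coordinate, sorted with cumulative weight:
  x=1 (Alpha, w=7) cum 7
  x=2 (Delta, w=90) cum 97
  x=4 (Beta, w=100) cum 197  ← median
  x=10 (Epsilon, w=80) cum 277
  x=15 (Zeta, w=30) cum 307
  x=19 (Gamma, w=35) cum 342
⇒ x* = 4
y-coordinate, sorted with cumulative weight:
  y=4 (Epsilon, w=80) cum 80
  y=10 (Beta, w=100) cum 180  ← median
  y=14 (Gamma, w=35) cum 215
  y=14 (Delta, w=90) cum 305
  y=16 (Zeta, w=30) cum 335
  y=19 (Alpha, w=7) cum 342
⇒ y* = 10

(4, 10)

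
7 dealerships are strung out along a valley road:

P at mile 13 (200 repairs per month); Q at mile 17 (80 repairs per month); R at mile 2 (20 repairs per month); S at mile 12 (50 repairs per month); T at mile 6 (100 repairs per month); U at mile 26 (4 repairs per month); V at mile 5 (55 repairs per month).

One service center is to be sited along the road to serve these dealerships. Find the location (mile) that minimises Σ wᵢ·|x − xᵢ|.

For a sum of weighted absolute distances on a line, the optimum is the weighted median (not the mean). Total weight W = 509; half-weight = 254.5.
Sort by position and accumulate weight:
  mile 2 (R, w=20) → cum 20
  mile 5 (V, w=55) → cum 75
  mile 6 (T, w=100) → cum 175
  mile 12 (S, w=50) → cum 225
  mile 13 (P, w=200) → cum 425  ≥ 254.5 → median here
  mile 17 (Q, w=80) → cum 505
  mile 26 (U, w=4) → cum 509
Optimal location: mile 13.

x = 13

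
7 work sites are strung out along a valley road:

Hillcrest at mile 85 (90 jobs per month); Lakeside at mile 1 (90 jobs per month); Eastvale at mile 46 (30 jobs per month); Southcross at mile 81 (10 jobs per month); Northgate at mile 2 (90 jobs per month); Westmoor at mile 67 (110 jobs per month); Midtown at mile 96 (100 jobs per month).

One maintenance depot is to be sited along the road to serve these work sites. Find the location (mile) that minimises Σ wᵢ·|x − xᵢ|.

x = 67

For a sum of weighted absolute distances on a line, the optimum is the weighted median (not the mean). Total weight W = 520; half-weight = 260.
Sort by position and accumulate weight:
  mile 1 (Lakeside, w=90) → cum 90
  mile 2 (Northgate, w=90) → cum 180
  mile 46 (Eastvale, w=30) → cum 210
  mile 67 (Westmoor, w=110) → cum 320  ≥ 260 → median here
  mile 81 (Southcross, w=10) → cum 330
  mile 85 (Hillcrest, w=90) → cum 420
  mile 96 (Midtown, w=100) → cum 520
Optimal location: mile 67.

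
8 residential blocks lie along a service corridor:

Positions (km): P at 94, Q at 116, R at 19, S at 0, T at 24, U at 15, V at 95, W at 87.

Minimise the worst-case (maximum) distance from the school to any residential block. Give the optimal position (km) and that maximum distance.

location 58, max distance 58

The 1-center on a line is the midpoint of the two extreme points: leftmost at 0, rightmost at 116.
Optimal location = (0 + 116)/2 = 58; maximum distance = (116 − 0)/2 = 58.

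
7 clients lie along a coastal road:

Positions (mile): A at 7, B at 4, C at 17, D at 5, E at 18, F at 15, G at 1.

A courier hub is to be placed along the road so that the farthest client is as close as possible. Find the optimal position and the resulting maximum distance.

The 1-center on a line is the midpoint of the two extreme points: leftmost at 1, rightmost at 18.
Optimal location = (1 + 18)/2 = 9.5; maximum distance = (18 − 1)/2 = 8.5.

location 9.5, max distance 8.5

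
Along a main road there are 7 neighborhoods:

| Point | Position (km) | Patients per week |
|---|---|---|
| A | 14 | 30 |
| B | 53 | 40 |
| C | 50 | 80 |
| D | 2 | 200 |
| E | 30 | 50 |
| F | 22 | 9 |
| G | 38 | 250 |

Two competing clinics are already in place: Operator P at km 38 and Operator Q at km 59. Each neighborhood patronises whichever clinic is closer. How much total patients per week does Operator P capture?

The indifferent point is the midpoint (38+59)/2 = 48.5; neighborhoods left of it (closer to Operator P at 38) go to Operator P, those right go to Operator Q.
  D at 2 (w=200) → Operator P
  A at 14 (w=30) → Operator P
  F at 22 (w=9) → Operator P
  E at 30 (w=50) → Operator P
  G at 38 (w=250) → Operator P
  C at 50 (w=80) → Operator Q
  B at 53 (w=40) → Operator Q
Operator P captures 539; Operator Q captures 120.

539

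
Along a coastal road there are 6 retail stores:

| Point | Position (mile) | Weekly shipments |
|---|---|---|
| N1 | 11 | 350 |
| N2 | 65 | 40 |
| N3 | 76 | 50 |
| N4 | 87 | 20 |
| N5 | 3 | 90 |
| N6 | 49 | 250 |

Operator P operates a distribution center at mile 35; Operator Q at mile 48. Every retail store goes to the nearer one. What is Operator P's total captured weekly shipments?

The indifferent point is the midpoint (35+48)/2 = 41.5; retail stores left of it (closer to Operator P at 35) go to Operator P, those right go to Operator Q.
  N5 at 3 (w=90) → Operator P
  N1 at 11 (w=350) → Operator P
  N6 at 49 (w=250) → Operator Q
  N2 at 65 (w=40) → Operator Q
  N3 at 76 (w=50) → Operator Q
  N4 at 87 (w=20) → Operator Q
Operator P captures 440; Operator Q captures 360.

440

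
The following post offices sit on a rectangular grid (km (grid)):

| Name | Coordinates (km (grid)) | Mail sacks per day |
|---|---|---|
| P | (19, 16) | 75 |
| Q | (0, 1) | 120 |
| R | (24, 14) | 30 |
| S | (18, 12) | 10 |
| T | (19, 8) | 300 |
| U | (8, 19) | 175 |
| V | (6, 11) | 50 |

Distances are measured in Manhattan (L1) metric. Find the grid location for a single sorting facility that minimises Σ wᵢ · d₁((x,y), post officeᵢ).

(19, 8)

Manhattan distance separates: Σwᵢ(|x−xᵢ|+|y−yᵢ|) = Σwᵢ|x−xᵢ| + Σwᵢ|y−yᵢ|, so x and y are optimised independently as 1-D weighted medians.
Total weight W = 760; half = 380.
x-coordinate, sorted with cumulative weight:
  x=0 (Q, w=120) cum 120
  x=6 (V, w=50) cum 170
  x=8 (U, w=175) cum 345
  x=18 (S, w=10) cum 355
  x=19 (P, w=75) cum 430  ← median
  x=19 (T, w=300) cum 730
  x=24 (R, w=30) cum 760
⇒ x* = 19
y-coordinate, sorted with cumulative weight:
  y=1 (Q, w=120) cum 120
  y=8 (T, w=300) cum 420  ← median
  y=11 (V, w=50) cum 470
  y=12 (S, w=10) cum 480
  y=14 (R, w=30) cum 510
  y=16 (P, w=75) cum 585
  y=19 (U, w=175) cum 760
⇒ y* = 8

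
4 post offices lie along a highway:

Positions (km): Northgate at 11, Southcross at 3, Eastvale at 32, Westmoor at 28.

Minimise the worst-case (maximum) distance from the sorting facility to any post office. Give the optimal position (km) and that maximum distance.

location 17.5, max distance 14.5

The 1-center on a line is the midpoint of the two extreme points: leftmost at 3, rightmost at 32.
Optimal location = (3 + 32)/2 = 17.5; maximum distance = (32 − 3)/2 = 14.5.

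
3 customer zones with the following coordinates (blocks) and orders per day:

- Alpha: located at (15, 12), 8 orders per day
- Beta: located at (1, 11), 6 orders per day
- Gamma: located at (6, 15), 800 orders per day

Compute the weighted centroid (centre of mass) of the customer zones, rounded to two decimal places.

(6.05, 14.94)

The minimiser of Σwᵢ‖p−pᵢ‖² is the weighted centroid p* = (Σwᵢpᵢ)/(Σwᵢ).
Σwᵢ = 814.
Σwᵢxᵢ = 8·15 + 6·1 + 800·6 = 4926.
Σwᵢyᵢ = 8·12 + 6·11 + 800·15 = 12162.
x* = 4926/814 = 6.05, y* = 12162/814 = 14.94.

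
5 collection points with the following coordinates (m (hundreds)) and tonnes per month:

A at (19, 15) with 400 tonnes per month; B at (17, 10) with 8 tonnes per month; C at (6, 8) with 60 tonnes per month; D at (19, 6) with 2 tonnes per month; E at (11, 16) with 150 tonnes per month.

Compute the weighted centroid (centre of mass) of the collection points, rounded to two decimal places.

The minimiser of Σwᵢ‖p−pᵢ‖² is the weighted centroid p* = (Σwᵢpᵢ)/(Σwᵢ).
Σwᵢ = 620.
Σwᵢxᵢ = 400·19 + 8·17 + 60·6 + 2·19 + 150·11 = 9784.
Σwᵢyᵢ = 400·15 + 8·10 + 60·8 + 2·6 + 150·16 = 8972.
x* = 9784/620 = 15.78, y* = 8972/620 = 14.47.

(15.78, 14.47)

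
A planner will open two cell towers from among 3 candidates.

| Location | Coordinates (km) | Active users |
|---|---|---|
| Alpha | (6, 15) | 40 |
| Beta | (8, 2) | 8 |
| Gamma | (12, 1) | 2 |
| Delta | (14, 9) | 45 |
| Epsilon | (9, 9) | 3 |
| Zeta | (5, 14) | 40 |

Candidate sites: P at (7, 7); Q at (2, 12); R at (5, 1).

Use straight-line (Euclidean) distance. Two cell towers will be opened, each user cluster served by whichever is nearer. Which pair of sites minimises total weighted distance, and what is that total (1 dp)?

{P, Q}, total 736.7

Evaluate every pair (each demand assigned to the nearer of the two):
  {P, Q}: total = 736.7
  {Q, R}: total = 948.2
  {P, R}: total = 989.1
Best pair: {P, Q} with total 736.7.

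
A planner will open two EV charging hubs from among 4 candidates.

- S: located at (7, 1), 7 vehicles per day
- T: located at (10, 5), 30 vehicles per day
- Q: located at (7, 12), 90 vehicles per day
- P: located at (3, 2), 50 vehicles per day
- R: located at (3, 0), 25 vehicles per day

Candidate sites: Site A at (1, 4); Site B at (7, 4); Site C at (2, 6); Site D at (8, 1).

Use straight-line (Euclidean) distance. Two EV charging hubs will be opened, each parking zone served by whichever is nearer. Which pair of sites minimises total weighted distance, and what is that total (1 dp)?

{Site A, Site B}, total 1089.1

Evaluate every pair (each demand assigned to the nearer of the two):
  {Site A, Site B}: total = 1089.1
  {Site B, Site C}: total = 1166.4
  {Site B, Site D}: total = 1173.0
  {Site C, Site D}: total = 1177.7
  {Site A, Site C}: total = 1245.0
  {Site A, Site D}: total = 1294.4
Best pair: {Site A, Site B} with total 1089.1.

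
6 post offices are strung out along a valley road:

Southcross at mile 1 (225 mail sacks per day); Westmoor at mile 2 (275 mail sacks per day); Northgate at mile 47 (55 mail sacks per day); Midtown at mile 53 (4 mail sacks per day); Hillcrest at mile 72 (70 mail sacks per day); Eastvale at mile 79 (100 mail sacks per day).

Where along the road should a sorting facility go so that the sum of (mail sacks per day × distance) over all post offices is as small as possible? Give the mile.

x = 2

For a sum of weighted absolute distances on a line, the optimum is the weighted median (not the mean). Total weight W = 729; half-weight = 364.5.
Sort by position and accumulate weight:
  mile 1 (Southcross, w=225) → cum 225
  mile 2 (Westmoor, w=275) → cum 500  ≥ 364.5 → median here
  mile 47 (Northgate, w=55) → cum 555
  mile 53 (Midtown, w=4) → cum 559
  mile 72 (Hillcrest, w=70) → cum 629
  mile 79 (Eastvale, w=100) → cum 729
Optimal location: mile 2.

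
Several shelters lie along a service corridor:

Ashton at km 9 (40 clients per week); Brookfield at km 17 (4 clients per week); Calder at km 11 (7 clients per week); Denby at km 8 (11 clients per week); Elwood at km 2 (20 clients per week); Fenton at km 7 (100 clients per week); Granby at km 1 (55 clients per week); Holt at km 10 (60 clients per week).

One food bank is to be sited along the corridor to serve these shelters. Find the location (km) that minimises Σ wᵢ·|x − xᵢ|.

x = 7

For a sum of weighted absolute distances on a line, the optimum is the weighted median (not the mean). Total weight W = 297; half-weight = 148.5.
Sort by position and accumulate weight:
  km 1 (Granby, w=55) → cum 55
  km 2 (Elwood, w=20) → cum 75
  km 7 (Fenton, w=100) → cum 175  ≥ 148.5 → median here
  km 8 (Denby, w=11) → cum 186
  km 9 (Ashton, w=40) → cum 226
  km 10 (Holt, w=60) → cum 286
  km 11 (Calder, w=7) → cum 293
  km 17 (Brookfield, w=4) → cum 297
Optimal location: km 7.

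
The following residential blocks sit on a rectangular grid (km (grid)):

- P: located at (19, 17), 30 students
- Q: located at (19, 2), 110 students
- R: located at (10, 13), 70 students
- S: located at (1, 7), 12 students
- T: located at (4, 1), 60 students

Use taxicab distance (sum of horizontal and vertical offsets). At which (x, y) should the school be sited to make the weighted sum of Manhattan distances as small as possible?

Manhattan distance separates: Σwᵢ(|x−xᵢ|+|y−yᵢ|) = Σwᵢ|x−xᵢ| + Σwᵢ|y−yᵢ|, so x and y are optimised independently as 1-D weighted medians.
Total weight W = 282; half = 141.
x-coordinate, sorted with cumulative weight:
  x=1 (S, w=12) cum 12
  x=4 (T, w=60) cum 72
  x=10 (R, w=70) cum 142  ← median
  x=19 (P, w=30) cum 172
  x=19 (Q, w=110) cum 282
⇒ x* = 10
y-coordinate, sorted with cumulative weight:
  y=1 (T, w=60) cum 60
  y=2 (Q, w=110) cum 170  ← median
  y=7 (S, w=12) cum 182
  y=13 (R, w=70) cum 252
  y=17 (P, w=30) cum 282
⇒ y* = 2

(10, 2)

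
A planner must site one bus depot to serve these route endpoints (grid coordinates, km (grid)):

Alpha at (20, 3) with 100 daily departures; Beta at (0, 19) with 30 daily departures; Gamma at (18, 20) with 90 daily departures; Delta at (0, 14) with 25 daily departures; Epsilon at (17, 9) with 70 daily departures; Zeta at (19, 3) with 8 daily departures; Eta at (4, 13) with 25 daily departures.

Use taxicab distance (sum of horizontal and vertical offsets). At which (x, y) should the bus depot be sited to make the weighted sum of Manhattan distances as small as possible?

(18, 9)

Manhattan distance separates: Σwᵢ(|x−xᵢ|+|y−yᵢ|) = Σwᵢ|x−xᵢ| + Σwᵢ|y−yᵢ|, so x and y are optimised independently as 1-D weighted medians.
Total weight W = 348; half = 174.
x-coordinate, sorted with cumulative weight:
  x=0 (Beta, w=30) cum 30
  x=0 (Delta, w=25) cum 55
  x=4 (Eta, w=25) cum 80
  x=17 (Epsilon, w=70) cum 150
  x=18 (Gamma, w=90) cum 240  ← median
  x=19 (Zeta, w=8) cum 248
  x=20 (Alpha, w=100) cum 348
⇒ x* = 18
y-coordinate, sorted with cumulative weight:
  y=3 (Alpha, w=100) cum 100
  y=3 (Zeta, w=8) cum 108
  y=9 (Epsilon, w=70) cum 178  ← median
  y=13 (Eta, w=25) cum 203
  y=14 (Delta, w=25) cum 228
  y=19 (Beta, w=30) cum 258
  y=20 (Gamma, w=90) cum 348
⇒ y* = 9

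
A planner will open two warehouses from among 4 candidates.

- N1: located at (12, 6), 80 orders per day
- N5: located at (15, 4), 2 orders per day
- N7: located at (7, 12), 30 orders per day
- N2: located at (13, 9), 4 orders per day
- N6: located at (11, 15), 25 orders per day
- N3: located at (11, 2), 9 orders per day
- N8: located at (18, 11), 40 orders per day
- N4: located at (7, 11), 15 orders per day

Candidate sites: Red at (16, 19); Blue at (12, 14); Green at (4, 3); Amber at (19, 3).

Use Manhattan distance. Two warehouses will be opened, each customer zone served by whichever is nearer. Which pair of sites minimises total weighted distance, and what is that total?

{Blue, Amber}, total 1495

Evaluate every pair (each demand assigned to the nearer of the two):
  {Blue, Amber}: total = 1495
  {Blue, Green}: total = 1500
  {Red, Blue}: total = 1547
  {Red, Green}: total = 2178
  {Red, Amber}: total = 2259
  {Green, Amber}: total = 2290
Best pair: {Blue, Amber} with total 1495.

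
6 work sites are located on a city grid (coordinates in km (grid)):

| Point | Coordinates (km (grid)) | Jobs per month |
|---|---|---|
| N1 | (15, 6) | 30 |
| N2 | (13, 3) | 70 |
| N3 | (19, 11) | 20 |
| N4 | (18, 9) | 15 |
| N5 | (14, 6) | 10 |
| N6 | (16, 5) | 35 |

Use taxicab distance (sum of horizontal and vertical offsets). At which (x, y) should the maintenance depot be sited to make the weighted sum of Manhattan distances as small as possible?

(15, 5)

Manhattan distance separates: Σwᵢ(|x−xᵢ|+|y−yᵢ|) = Σwᵢ|x−xᵢ| + Σwᵢ|y−yᵢ|, so x and y are optimised independently as 1-D weighted medians.
Total weight W = 180; half = 90.
x-coordinate, sorted with cumulative weight:
  x=13 (N2, w=70) cum 70
  x=14 (N5, w=10) cum 80
  x=15 (N1, w=30) cum 110  ← median
  x=16 (N6, w=35) cum 145
  x=18 (N4, w=15) cum 160
  x=19 (N3, w=20) cum 180
⇒ x* = 15
y-coordinate, sorted with cumulative weight:
  y=3 (N2, w=70) cum 70
  y=5 (N6, w=35) cum 105  ← median
  y=6 (N1, w=30) cum 135
  y=6 (N5, w=10) cum 145
  y=9 (N4, w=15) cum 160
  y=11 (N3, w=20) cum 180
⇒ y* = 5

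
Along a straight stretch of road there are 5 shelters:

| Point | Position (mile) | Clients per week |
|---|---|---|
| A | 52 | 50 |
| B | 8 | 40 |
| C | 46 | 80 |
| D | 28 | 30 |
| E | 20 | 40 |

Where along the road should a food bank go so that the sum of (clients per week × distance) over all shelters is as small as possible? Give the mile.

x = 46

For a sum of weighted absolute distances on a line, the optimum is the weighted median (not the mean). Total weight W = 240; half-weight = 120.
Sort by position and accumulate weight:
  mile 8 (B, w=40) → cum 40
  mile 20 (E, w=40) → cum 80
  mile 28 (D, w=30) → cum 110
  mile 46 (C, w=80) → cum 190  ≥ 120 → median here
  mile 52 (A, w=50) → cum 240
Optimal location: mile 46.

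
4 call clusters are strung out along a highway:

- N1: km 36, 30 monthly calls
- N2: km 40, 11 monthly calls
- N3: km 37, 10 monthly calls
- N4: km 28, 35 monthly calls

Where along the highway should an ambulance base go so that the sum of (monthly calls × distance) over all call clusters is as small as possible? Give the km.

x = 36

For a sum of weighted absolute distances on a line, the optimum is the weighted median (not the mean). Total weight W = 86; half-weight = 43.
Sort by position and accumulate weight:
  km 28 (N4, w=35) → cum 35
  km 36 (N1, w=30) → cum 65  ≥ 43 → median here
  km 37 (N3, w=10) → cum 75
  km 40 (N2, w=11) → cum 86
Optimal location: km 36.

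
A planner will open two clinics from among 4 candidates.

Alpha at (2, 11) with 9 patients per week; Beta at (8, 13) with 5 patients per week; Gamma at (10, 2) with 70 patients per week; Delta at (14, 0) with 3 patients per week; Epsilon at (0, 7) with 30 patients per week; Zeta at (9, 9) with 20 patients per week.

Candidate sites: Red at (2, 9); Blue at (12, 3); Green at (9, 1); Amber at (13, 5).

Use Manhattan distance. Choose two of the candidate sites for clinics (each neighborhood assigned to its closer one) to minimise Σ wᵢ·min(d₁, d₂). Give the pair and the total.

{Red, Green}, total 486

Evaluate every pair (each demand assigned to the nearer of the two):
  {Red, Green}: total = 486
  {Red, Blue}: total = 553
  {Red, Amber}: total = 766
  {Blue, Green}: total = 983
  {Green, Amber}: total = 986
  {Blue, Amber}: total = 1053
Best pair: {Red, Green} with total 486.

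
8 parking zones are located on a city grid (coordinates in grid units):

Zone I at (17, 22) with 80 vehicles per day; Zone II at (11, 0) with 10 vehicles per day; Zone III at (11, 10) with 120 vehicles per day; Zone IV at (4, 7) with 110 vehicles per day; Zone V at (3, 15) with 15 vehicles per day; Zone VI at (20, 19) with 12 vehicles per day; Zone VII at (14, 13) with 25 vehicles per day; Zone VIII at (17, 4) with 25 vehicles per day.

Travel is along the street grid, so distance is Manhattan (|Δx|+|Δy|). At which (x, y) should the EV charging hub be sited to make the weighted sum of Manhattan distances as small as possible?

(11, 10)

Manhattan distance separates: Σwᵢ(|x−xᵢ|+|y−yᵢ|) = Σwᵢ|x−xᵢ| + Σwᵢ|y−yᵢ|, so x and y are optimised independently as 1-D weighted medians.
Total weight W = 397; half = 198.5.
x-coordinate, sorted with cumulative weight:
  x=3 (Zone V, w=15) cum 15
  x=4 (Zone IV, w=110) cum 125
  x=11 (Zone II, w=10) cum 135
  x=11 (Zone III, w=120) cum 255  ← median
  x=14 (Zone VII, w=25) cum 280
  x=17 (Zone I, w=80) cum 360
  x=17 (Zone VIII, w=25) cum 385
  x=20 (Zone VI, w=12) cum 397
⇒ x* = 11
y-coordinate, sorted with cumulative weight:
  y=0 (Zone II, w=10) cum 10
  y=4 (Zone VIII, w=25) cum 35
  y=7 (Zone IV, w=110) cum 145
  y=10 (Zone III, w=120) cum 265  ← median
  y=13 (Zone VII, w=25) cum 290
  y=15 (Zone V, w=15) cum 305
  y=19 (Zone VI, w=12) cum 317
  y=22 (Zone I, w=80) cum 397
⇒ y* = 10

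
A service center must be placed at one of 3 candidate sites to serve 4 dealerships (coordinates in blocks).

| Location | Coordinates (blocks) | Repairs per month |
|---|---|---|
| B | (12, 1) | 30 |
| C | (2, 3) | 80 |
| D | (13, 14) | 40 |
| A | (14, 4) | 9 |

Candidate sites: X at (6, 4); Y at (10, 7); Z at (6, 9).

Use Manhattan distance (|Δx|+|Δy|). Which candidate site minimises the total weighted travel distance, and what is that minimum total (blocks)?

Total weighted distance at each candidate:
  X (6, 4): total = 1422
  Y (10, 7): total = 1663
  Z (6, 9): total = 1817
Minimum is at X with total 1422 blocks.

X, total 1422 blocks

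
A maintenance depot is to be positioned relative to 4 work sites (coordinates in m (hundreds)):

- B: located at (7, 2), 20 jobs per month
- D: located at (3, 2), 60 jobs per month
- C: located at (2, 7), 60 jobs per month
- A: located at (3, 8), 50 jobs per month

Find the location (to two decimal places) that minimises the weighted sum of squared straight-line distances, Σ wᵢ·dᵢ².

The minimiser of Σwᵢ‖p−pᵢ‖² is the weighted centroid p* = (Σwᵢpᵢ)/(Σwᵢ).
Σwᵢ = 190.
Σwᵢxᵢ = 20·7 + 60·3 + 60·2 + 50·3 = 590.
Σwᵢyᵢ = 20·2 + 60·2 + 60·7 + 50·8 = 980.
x* = 590/190 = 3.11, y* = 980/190 = 5.16.

(3.11, 5.16)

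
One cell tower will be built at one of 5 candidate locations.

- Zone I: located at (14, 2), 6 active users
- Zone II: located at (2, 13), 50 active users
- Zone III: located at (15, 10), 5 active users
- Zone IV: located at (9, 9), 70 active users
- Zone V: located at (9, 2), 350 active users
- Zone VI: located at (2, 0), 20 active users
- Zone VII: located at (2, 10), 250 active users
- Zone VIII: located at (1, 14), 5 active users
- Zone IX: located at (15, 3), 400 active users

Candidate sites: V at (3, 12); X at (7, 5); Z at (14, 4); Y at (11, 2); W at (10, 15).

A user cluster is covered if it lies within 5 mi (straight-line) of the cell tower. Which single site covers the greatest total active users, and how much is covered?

Coverage radius r = 5 mi; a point is covered iff (Δx)²+(Δy)² ≤ 5² = 25.
  V (3, 12): covers {Zone II, Zone VII, Zone VIII} → 305
  X (7, 5): covers {Zone IV, Zone V} → 420
  Z (14, 4): covers {Zone I, Zone IX} → 406
  Y (11, 2): covers {Zone I, Zone V, Zone IX} → 756
  W (10, 15): covers {none} → 0
Maximum coverage at Y: 756 active users.

Y, covering 756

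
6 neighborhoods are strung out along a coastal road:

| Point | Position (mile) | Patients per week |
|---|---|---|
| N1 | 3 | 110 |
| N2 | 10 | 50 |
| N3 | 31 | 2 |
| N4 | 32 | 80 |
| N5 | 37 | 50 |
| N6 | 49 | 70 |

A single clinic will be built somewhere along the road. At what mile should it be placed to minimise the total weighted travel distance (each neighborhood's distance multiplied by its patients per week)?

x = 32

For a sum of weighted absolute distances on a line, the optimum is the weighted median (not the mean). Total weight W = 362; half-weight = 181.
Sort by position and accumulate weight:
  mile 3 (N1, w=110) → cum 110
  mile 10 (N2, w=50) → cum 160
  mile 31 (N3, w=2) → cum 162
  mile 32 (N4, w=80) → cum 242  ≥ 181 → median here
  mile 37 (N5, w=50) → cum 292
  mile 49 (N6, w=70) → cum 362
Optimal location: mile 32.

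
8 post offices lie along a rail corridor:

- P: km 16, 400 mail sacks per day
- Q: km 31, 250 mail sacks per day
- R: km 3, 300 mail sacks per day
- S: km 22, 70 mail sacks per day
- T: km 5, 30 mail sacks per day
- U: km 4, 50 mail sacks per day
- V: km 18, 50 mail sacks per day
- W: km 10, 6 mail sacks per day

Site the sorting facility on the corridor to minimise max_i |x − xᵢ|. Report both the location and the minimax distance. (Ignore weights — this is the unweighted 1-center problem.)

location 17, max distance 14

The 1-center on a line is the midpoint of the two extreme points: leftmost at 3, rightmost at 31.
Optimal location = (3 + 31)/2 = 17; maximum distance = (31 − 3)/2 = 14.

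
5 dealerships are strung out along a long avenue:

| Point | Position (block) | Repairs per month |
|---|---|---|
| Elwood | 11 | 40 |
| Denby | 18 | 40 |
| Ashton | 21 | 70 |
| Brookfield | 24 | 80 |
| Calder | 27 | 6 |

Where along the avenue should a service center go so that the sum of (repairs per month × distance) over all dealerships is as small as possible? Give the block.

x = 21

For a sum of weighted absolute distances on a line, the optimum is the weighted median (not the mean). Total weight W = 236; half-weight = 118.
Sort by position and accumulate weight:
  block 11 (Elwood, w=40) → cum 40
  block 18 (Denby, w=40) → cum 80
  block 21 (Ashton, w=70) → cum 150  ≥ 118 → median here
  block 24 (Brookfield, w=80) → cum 230
  block 27 (Calder, w=6) → cum 236
Optimal location: block 21.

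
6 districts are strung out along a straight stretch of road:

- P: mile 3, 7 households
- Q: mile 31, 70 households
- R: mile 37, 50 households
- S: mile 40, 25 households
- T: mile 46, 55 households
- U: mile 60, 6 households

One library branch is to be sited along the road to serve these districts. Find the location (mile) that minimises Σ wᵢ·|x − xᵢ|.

For a sum of weighted absolute distances on a line, the optimum is the weighted median (not the mean). Total weight W = 213; half-weight = 106.5.
Sort by position and accumulate weight:
  mile 3 (P, w=7) → cum 7
  mile 31 (Q, w=70) → cum 77
  mile 37 (R, w=50) → cum 127  ≥ 106.5 → median here
  mile 40 (S, w=25) → cum 152
  mile 46 (T, w=55) → cum 207
  mile 60 (U, w=6) → cum 213
Optimal location: mile 37.

x = 37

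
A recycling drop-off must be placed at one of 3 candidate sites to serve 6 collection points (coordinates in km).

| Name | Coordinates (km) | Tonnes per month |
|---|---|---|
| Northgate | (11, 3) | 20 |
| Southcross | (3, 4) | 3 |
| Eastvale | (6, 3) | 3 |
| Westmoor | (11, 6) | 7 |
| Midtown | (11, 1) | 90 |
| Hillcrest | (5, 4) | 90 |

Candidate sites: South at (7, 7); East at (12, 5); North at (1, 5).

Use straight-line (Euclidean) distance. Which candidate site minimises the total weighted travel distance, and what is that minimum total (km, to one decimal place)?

Total weighted distance at each candidate:
  South (7, 7): total = 1142.9
  East (12, 5): total = 1108.2
  North (1, 5): total = 1637.6
Minimum is at East with total 1108.2 km.

East, total 1108.2 km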